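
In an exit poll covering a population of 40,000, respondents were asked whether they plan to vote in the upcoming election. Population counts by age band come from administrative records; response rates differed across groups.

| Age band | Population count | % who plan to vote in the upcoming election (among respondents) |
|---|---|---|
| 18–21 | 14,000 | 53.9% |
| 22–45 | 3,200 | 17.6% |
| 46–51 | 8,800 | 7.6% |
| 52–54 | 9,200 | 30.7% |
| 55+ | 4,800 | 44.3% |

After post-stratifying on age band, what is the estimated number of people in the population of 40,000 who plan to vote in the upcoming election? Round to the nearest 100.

13,700

Estimated count per cell = population count × respondent percentage:
  18–21: 14,000 × 53.9% = 7546
  22–45: 3,200 × 17.6% = 563.2
  46–51: 8,800 × 7.6% = 668.8
  52–54: 9,200 × 30.7% = 2824.4
  55+: 4,800 × 44.3% = 2126.4
Estimated total = 13728.8 → 13,700.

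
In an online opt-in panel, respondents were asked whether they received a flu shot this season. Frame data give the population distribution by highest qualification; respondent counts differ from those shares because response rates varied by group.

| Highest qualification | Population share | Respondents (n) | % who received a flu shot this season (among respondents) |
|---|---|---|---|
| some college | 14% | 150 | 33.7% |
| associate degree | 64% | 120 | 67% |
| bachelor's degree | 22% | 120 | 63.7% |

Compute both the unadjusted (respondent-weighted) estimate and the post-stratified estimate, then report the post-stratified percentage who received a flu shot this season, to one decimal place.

61.6%

Naive respondent-only estimate (weights = respondent counts):
  (150/390)×33.7 + (120/390)×67 + (120/390)×63.7 = 53.1769%
Post-stratifying to population shares instead:
  0.14×33.7 + 0.64×67 + 0.22×63.7 = 61.612%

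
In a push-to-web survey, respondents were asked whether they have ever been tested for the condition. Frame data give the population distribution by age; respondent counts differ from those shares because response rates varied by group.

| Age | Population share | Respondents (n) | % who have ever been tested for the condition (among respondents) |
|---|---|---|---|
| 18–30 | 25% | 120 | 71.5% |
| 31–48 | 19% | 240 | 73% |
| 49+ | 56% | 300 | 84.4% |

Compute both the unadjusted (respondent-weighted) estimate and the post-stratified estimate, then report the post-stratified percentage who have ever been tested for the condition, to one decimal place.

Without adjustment, the pooled respondent share is:
  (120/660)×71.5 + (240/660)×73 + (300/660)×84.4 = 77.9091%
Post-stratifying to population shares instead:
  0.25×71.5 + 0.19×73 + 0.56×84.4 = 79.009%

79.0%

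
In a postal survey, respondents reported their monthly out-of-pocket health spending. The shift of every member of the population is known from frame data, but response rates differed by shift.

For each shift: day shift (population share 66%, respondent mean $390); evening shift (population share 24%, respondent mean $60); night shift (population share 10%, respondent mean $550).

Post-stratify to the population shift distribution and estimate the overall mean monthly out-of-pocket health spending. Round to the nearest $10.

Post-stratification weights by population share, not respondent share:
  day shift: 0.66 × 390 = 257.4
  evening shift: 0.24 × 60 = 14.4
  night shift: 0.1 × 550 = 55
Post-stratified estimate = 326.8 → $330.

$330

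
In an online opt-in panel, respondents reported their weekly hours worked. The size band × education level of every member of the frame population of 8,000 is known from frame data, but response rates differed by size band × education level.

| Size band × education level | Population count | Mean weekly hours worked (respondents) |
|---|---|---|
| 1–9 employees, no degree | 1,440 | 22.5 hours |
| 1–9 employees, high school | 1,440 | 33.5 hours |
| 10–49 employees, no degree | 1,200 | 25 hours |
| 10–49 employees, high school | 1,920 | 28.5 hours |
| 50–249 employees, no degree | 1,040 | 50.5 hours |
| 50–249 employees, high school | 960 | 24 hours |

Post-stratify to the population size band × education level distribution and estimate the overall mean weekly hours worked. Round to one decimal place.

Each cell contributes population-share × respondent value:
  1–9 employees, no degree: (1,440/8,000) × 22.5 = 4.05
  1–9 employees, high school: (1,440/8,000) × 33.5 = 6.03
  10–49 employees, no degree: (1,200/8,000) × 25 = 3.75
  10–49 employees, high school: (1,920/8,000) × 28.5 = 6.84
  50–249 employees, no degree: (1,040/8,000) × 50.5 = 6.565
  50–249 employees, high school: (960/8,000) × 24 = 2.88
Post-stratified estimate = 30.115 → 30.1.

30.1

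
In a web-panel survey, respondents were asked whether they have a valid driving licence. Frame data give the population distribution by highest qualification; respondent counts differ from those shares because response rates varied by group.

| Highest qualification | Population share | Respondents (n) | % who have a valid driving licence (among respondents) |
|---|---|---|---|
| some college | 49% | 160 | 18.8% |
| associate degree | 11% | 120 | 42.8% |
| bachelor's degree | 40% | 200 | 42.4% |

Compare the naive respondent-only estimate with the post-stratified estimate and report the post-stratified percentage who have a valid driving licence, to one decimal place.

Without adjustment, the pooled respondent share is:
  (160/480)×18.8 + (120/480)×42.8 + (200/480)×42.4 = 34.6333%
Reweighting by population highest qualification shares:
  0.49×18.8 + 0.11×42.8 + 0.4×42.4 = 30.88%

30.9%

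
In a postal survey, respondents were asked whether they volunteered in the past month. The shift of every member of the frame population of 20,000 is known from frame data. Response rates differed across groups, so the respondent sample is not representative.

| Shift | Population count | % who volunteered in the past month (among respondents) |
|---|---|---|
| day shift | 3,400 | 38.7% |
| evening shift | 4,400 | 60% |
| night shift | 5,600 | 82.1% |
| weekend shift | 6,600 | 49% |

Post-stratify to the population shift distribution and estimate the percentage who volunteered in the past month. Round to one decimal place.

Each cell contributes population-share × respondent value:
  day shift: (3,400/20,000) × 38.7 = 6.579
  evening shift: (4,400/20,000) × 60 = 13.2
  night shift: (5,600/20,000) × 82.1 = 22.988
  weekend shift: (6,600/20,000) × 49 = 16.17
Post-stratified estimate = 58.937 → 58.9%.

58.9%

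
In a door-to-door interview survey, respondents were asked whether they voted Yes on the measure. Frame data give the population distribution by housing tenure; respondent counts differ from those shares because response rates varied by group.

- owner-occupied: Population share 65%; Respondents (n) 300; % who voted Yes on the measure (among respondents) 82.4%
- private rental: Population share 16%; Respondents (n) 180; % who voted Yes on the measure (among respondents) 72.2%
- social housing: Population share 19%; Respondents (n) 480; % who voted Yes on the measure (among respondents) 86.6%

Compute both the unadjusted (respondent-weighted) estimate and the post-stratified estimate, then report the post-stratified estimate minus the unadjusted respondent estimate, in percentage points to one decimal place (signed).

Without adjustment, the pooled respondent share is:
  (300/960)×82.4 + (180/960)×72.2 + (480/960)×86.6 = 82.5875%
Post-stratified estimate weights by population shares:
  0.65×82.4 + 0.16×72.2 + 0.19×86.6 = 81.566%
Difference = 81.566 − 82.5875 = -1.0215 pp.

-1.0 percentage points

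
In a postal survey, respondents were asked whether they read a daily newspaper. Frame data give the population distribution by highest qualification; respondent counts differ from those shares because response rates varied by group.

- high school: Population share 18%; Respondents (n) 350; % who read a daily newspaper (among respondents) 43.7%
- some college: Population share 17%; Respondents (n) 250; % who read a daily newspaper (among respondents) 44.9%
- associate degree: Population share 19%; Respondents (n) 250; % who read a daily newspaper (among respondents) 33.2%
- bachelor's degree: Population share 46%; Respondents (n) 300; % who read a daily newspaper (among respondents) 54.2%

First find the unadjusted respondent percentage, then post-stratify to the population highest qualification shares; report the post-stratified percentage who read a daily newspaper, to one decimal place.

46.7%

Unadjusted (pooled respondent) estimate weights by respondent counts:
  (350/1150)×43.7 + (250/1150)×44.9 + (250/1150)×33.2 + (300/1150)×54.2 = 44.4174%
Reweighting by population highest qualification shares:
  0.18×43.7 + 0.17×44.9 + 0.19×33.2 + 0.46×54.2 = 46.739%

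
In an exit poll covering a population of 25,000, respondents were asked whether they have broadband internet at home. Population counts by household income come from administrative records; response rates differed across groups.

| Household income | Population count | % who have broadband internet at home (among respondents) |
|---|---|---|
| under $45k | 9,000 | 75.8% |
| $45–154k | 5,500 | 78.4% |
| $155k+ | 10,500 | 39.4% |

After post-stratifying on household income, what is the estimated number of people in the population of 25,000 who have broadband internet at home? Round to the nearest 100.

15,300

Each cell contributes its population count × the respondent rate:
  under $45k: 9,000 × 75.8% = 6822
  $45–154k: 5,500 × 78.4% = 4312
  $155k+: 10,500 × 39.4% = 4137
Estimated total = 15,271 → 15,300.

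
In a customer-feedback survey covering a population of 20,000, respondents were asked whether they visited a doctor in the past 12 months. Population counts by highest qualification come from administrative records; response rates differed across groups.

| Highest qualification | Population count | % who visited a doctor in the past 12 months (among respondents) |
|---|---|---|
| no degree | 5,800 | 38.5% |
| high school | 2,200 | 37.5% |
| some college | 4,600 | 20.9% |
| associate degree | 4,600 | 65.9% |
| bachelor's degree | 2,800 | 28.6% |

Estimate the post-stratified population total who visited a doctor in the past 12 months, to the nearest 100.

Apply each group's respondent rate to its population count:
  no degree: 5,800 × 38.5% = 2233
  high school: 2,200 × 37.5% = 825
  some college: 4,600 × 20.9% = 961.4
  associate degree: 4,600 × 65.9% = 3031.4
  bachelor's degree: 2,800 × 28.6% = 800.8
Estimated total = 7851.6 → 7,900.

7,900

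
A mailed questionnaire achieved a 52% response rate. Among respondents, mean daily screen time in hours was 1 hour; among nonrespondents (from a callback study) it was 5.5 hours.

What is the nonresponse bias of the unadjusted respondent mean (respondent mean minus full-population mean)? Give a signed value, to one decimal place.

Nonresponse fraction = 1 − 0.52 = 0.48.
Bias = (nonresponse fraction) × (respondent mean − nonrespondent mean)
     = 0.48 × (1 − 5.5) = 0.48 × -4.5 = -2.16.

-2.2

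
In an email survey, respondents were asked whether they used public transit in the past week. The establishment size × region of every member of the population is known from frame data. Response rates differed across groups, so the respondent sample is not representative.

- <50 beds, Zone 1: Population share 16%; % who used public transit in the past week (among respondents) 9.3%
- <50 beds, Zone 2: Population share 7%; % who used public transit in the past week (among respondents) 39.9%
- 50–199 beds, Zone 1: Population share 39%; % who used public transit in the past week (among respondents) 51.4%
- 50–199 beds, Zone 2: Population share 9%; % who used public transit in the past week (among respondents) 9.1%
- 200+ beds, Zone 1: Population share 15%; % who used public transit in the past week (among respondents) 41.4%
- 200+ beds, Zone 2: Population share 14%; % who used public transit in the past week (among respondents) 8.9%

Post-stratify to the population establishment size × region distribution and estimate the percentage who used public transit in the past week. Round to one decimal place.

32.6%

Post-stratification weights by population share, not respondent share:
  <50 beds, Zone 1: 0.16 × 9.3 = 1.488
  <50 beds, Zone 2: 0.07 × 39.9 = 2.793
  50–199 beds, Zone 1: 0.39 × 51.4 = 20.046
  50–199 beds, Zone 2: 0.09 × 9.1 = 0.819
  200+ beds, Zone 1: 0.15 × 41.4 = 6.21
  200+ beds, Zone 2: 0.14 × 8.9 = 1.246
Post-stratified estimate = 32.602 → 32.6%.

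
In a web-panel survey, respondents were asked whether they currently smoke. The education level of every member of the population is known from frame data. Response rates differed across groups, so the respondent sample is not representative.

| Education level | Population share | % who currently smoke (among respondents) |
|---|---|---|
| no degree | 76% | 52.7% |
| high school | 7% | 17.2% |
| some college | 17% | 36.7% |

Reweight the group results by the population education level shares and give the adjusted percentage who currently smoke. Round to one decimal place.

Reweight to the known education level distribution:
  no degree: 0.76 × 52.7 = 40.052
  high school: 0.07 × 17.2 = 1.204
  some college: 0.17 × 36.7 = 6.239
Post-stratified estimate = 47.495 → 47.5%.

47.5%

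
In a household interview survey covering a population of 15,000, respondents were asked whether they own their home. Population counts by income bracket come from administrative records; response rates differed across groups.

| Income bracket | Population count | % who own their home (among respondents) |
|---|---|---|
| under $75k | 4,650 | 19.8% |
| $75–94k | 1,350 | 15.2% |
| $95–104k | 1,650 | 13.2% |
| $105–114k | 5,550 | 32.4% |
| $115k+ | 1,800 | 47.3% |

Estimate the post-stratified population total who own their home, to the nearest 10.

3,990

Estimated count per cell = population count × respondent percentage:
  under $75k: 4,650 × 19.8% = 920.7
  $75–94k: 1,350 × 15.2% = 205.2
  $95–104k: 1,650 × 13.2% = 217.8
  $105–114k: 5,550 × 32.4% = 1798.2
  $115k+: 1,800 × 47.3% = 851.4
Estimated total = 3993.3 → 3,990.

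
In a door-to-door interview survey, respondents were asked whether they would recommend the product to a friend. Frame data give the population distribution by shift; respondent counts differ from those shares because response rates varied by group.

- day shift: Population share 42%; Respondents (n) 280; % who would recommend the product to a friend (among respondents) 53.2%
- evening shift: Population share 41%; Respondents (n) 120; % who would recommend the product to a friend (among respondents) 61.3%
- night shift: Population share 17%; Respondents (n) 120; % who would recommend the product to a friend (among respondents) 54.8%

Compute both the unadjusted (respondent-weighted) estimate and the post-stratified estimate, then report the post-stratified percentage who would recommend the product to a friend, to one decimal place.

56.8%

Without adjustment, the pooled respondent share is:
  (280/520)×53.2 + (120/520)×61.3 + (120/520)×54.8 = 55.4385%
Post-stratified estimate weights by population shares:
  0.42×53.2 + 0.41×61.3 + 0.17×54.8 = 56.793%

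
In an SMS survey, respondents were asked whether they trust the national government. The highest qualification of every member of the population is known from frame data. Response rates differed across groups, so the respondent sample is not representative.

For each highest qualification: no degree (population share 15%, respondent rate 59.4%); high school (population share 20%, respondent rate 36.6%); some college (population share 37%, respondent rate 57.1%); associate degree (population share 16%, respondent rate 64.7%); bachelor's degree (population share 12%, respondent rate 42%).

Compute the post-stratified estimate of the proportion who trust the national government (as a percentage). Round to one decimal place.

52.7%

Reweight to the known highest qualification distribution:
  no degree: 0.15 × 59.4 = 8.91
  high school: 0.2 × 36.6 = 7.32
  some college: 0.37 × 57.1 = 21.127
  associate degree: 0.16 × 64.7 = 10.352
  bachelor's degree: 0.12 × 42 = 5.04
Post-stratified estimate = 52.749 → 52.7%.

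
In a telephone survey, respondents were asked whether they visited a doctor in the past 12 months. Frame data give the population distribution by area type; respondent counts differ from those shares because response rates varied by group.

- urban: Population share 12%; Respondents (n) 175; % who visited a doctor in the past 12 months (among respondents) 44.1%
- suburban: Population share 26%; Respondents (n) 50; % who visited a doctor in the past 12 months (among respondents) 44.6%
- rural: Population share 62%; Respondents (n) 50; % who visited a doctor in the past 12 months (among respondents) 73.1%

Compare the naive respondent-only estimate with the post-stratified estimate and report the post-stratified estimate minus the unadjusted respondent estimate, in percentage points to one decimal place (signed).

+12.7 percentage points

Naive respondent-only estimate (weights = respondent counts):
  (175/275)×44.1 + (50/275)×44.6 + (50/275)×73.1 = 49.4636%
Post-stratified estimate weights by population shares:
  0.12×44.1 + 0.26×44.6 + 0.62×73.1 = 62.21%
Difference = 62.21 − 49.4636 = 12.7464 pp.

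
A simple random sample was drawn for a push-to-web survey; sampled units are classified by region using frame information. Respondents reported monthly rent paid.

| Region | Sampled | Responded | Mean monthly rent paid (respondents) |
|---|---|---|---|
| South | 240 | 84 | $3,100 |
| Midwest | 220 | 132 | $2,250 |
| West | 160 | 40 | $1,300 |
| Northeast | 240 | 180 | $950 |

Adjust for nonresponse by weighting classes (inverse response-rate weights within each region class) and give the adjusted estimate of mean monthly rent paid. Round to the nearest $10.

$1,950

Response rates by class: South 84/240 = 35%, Midwest 132/220 = 60%, West 40/160 = 25%, Northeast 180/240 = 75%.
Weighting each respondent by the inverse class response rate inflates each class back to its sampled size, so the class weight is n_sampled:
  South: 240 × 3100 = 744,000
  Midwest: 220 × 2250 = 495,000
  West: 160 × 1300 = 208,000
  Northeast: 240 × 950 = 228,000
Adjusted estimate = 1,675,000 / 860 = 1947.67 → $1,950.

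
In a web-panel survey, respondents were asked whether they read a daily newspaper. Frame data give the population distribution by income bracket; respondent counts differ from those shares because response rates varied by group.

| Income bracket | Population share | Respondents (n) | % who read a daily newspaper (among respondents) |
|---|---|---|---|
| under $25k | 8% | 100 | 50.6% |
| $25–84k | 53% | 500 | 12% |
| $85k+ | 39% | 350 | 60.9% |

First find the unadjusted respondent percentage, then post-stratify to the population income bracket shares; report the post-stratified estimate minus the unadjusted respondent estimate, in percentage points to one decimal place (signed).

+0.1 percentage points

Naive respondent-only estimate (weights = respondent counts):
  (100/950)×50.6 + (500/950)×12 + (350/950)×60.9 = 34.0789%
Reweighting by population income bracket shares:
  0.08×50.6 + 0.53×12 + 0.39×60.9 = 34.159%
Difference = 34.159 − 34.0789 = 0.0801 pp.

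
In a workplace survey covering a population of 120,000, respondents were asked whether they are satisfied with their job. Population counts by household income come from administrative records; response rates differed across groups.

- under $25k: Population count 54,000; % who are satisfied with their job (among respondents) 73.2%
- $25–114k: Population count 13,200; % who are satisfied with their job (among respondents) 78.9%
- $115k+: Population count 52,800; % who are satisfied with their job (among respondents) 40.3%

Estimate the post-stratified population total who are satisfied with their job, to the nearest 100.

Estimated count per cell = population count × respondent percentage:
  under $25k: 54,000 × 73.2% = 39,528
  $25–114k: 13,200 × 78.9% = 10414.8
  $115k+: 52,800 × 40.3% = 21278.4
Estimated total = 71221.2 → 71,200.

71,200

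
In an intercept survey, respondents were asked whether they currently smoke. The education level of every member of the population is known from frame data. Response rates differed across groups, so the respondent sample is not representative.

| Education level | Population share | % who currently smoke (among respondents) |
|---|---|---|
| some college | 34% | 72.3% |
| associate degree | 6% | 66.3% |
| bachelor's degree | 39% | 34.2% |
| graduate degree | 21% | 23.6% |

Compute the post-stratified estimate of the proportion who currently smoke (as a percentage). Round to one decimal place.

Weight each group's respondent value by its population share:
  some college: 0.34 × 72.3 = 24.582
  associate degree: 0.06 × 66.3 = 3.978
  bachelor's degree: 0.39 × 34.2 = 13.338
  graduate degree: 0.21 × 23.6 = 4.956
Post-stratified estimate = 46.854 → 46.9%.

46.9%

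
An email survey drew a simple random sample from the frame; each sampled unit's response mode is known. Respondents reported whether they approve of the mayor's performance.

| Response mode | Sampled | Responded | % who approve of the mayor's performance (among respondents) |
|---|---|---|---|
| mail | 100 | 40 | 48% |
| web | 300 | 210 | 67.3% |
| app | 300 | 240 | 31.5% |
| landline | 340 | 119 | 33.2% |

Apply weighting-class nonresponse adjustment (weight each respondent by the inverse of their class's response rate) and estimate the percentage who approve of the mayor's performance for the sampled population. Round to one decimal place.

44.0%

Response rates by class: mail 40/100 = 40%, web 210/300 = 70%, app 240/300 = 80%, landline 119/340 = 35%.
Weighting each respondent by the inverse class response rate inflates each class back to its sampled size, so the class weight is n_sampled:
  mail: 100 × 48 = 4800
  web: 300 × 67.3 = 20,190
  app: 300 × 31.5 = 9450
  landline: 340 × 33.2 = 11288
Adjusted estimate = 45,728 / 1,040 = 43.9692 → 44.0%.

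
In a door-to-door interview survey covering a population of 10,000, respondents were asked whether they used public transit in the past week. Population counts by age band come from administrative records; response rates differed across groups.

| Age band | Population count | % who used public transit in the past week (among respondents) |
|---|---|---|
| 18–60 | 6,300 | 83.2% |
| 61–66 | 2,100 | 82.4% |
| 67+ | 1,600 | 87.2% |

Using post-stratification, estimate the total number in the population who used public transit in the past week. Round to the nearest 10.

Each cell contributes its population count × the respondent rate:
  18–60: 6,300 × 83.2% = 5241.6
  61–66: 2,100 × 82.4% = 1730.4
  67+: 1,600 × 87.2% = 1395.2
Estimated total = 8367.2 → 8,370.

8,370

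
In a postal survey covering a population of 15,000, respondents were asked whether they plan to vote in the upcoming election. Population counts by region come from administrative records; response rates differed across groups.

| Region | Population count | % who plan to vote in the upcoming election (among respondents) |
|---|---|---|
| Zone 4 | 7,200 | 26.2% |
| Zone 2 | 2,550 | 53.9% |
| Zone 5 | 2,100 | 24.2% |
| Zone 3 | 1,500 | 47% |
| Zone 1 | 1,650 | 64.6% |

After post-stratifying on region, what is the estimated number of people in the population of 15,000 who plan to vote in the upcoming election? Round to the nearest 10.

Estimated count per cell = population count × respondent percentage:
  Zone 4: 7,200 × 26.2% = 1886.4
  Zone 2: 2,550 × 53.9% = 1374.45
  Zone 5: 2,100 × 24.2% = 508.2
  Zone 3: 1,500 × 47% = 705
  Zone 1: 1,650 × 64.6% = 1065.9
Estimated total = 5539.95 → 5,540.

5,540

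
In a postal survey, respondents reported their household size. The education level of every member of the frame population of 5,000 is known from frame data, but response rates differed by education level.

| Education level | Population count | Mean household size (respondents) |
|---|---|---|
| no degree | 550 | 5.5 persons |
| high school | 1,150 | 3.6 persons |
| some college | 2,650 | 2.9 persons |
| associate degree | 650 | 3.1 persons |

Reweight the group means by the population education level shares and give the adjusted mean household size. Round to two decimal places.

Weight each group's respondent value by its population share:
  no degree: (550/5,000) × 5.5 = 0.605
  high school: (1,150/5,000) × 3.6 = 0.828
  some college: (2,650/5,000) × 2.9 = 1.537
  associate degree: (650/5,000) × 3.1 = 0.403
Post-stratified estimate = 3.373 → 3.37.

3.37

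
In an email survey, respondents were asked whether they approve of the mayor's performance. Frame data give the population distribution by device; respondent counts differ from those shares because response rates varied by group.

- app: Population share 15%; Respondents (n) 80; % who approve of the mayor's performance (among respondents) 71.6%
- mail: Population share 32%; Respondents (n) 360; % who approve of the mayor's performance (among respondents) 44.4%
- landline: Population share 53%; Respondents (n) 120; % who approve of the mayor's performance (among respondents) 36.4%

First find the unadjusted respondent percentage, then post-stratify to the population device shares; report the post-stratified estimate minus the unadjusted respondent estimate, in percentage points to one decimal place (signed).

-2.3 percentage points

Naive respondent-only estimate (weights = respondent counts):
  (80/560)×71.6 + (360/560)×44.4 + (120/560)×36.4 = 46.5714%
Post-stratified estimate weights by population shares:
  0.15×71.6 + 0.32×44.4 + 0.53×36.4 = 44.24%
Difference = 44.24 − 46.5714 = -2.3314 pp.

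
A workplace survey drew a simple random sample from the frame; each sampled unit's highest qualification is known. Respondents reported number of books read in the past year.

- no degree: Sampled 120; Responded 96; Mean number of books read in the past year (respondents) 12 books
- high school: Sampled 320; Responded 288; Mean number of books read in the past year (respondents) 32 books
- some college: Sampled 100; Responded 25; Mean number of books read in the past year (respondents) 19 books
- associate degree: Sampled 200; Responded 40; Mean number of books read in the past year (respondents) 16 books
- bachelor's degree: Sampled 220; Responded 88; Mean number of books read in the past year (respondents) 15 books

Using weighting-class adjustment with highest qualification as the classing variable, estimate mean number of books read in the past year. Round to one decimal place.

20.9

Response rates by class: no degree 96/120 = 80%, high school 288/320 = 90%, some college 25/100 = 25%, associate degree 40/200 = 20%, bachelor's degree 88/220 = 40%.
Each respondent's weight = sampled/responded in their class; summing within a class gives n_sampled, so:
  no degree: 120 × 12 = 1440
  high school: 320 × 32 = 10,240
  some college: 100 × 19 = 1900
  associate degree: 200 × 16 = 3200
  bachelor's degree: 220 × 15 = 3300
Adjusted estimate = 20,080 / 960 = 20.9167 → 20.9.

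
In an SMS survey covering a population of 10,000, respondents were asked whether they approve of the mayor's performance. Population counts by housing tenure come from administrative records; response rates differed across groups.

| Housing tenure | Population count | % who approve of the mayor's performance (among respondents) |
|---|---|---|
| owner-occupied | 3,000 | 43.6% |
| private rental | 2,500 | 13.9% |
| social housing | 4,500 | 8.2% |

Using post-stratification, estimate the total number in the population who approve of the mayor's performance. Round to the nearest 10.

Estimated count per cell = population count × respondent percentage:
  owner-occupied: 3,000 × 43.6% = 1308
  private rental: 2,500 × 13.9% = 347.5
  social housing: 4,500 × 8.2% = 369
Estimated total = 2024.5 → 2,020.

2,020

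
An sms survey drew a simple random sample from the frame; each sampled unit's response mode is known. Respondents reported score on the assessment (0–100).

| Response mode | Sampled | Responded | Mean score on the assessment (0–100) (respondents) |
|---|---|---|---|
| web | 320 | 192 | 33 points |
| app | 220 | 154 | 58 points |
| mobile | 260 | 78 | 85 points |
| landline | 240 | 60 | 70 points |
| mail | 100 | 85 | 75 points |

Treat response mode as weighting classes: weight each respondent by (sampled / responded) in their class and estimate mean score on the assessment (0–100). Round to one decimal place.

Class response rates: web 192/320 = 60%, app 154/220 = 70%, mobile 78/260 = 30%, landline 60/240 = 25%, mail 85/100 = 85%.
Each respondent's weight = sampled/responded in their class; summing within a class gives n_sampled, so:
  web: 320 × 33 = 10,560
  app: 220 × 58 = 12,760
  mobile: 260 × 85 = 22,100
  landline: 240 × 70 = 16,800
  mail: 100 × 75 = 7500
Adjusted estimate = 69,720 / 1,140 = 61.1579 → 61.2.

61.2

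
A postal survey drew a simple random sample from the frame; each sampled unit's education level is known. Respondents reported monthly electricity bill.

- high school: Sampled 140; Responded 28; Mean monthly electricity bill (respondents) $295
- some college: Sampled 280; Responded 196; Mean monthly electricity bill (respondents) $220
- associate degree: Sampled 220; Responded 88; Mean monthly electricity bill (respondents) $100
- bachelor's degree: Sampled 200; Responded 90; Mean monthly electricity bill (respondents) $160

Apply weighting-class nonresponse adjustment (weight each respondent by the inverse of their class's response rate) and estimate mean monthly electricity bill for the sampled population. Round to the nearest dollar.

Class response rates: high school 28/140 = 20%, some college 196/280 = 70%, associate degree 88/220 = 40%, bachelor's degree 90/200 = 45%.
Inverse-response-rate weighting restores each class to its sampled count, so class totals weight by n_sampled:
  high school: 140 × 295 = 41,300
  some college: 280 × 220 = 61,600
  associate degree: 220 × 100 = 22,000
  bachelor's degree: 200 × 160 = 32,000
Adjusted estimate = 156,900 / 840 = 186.786 → $187.

$187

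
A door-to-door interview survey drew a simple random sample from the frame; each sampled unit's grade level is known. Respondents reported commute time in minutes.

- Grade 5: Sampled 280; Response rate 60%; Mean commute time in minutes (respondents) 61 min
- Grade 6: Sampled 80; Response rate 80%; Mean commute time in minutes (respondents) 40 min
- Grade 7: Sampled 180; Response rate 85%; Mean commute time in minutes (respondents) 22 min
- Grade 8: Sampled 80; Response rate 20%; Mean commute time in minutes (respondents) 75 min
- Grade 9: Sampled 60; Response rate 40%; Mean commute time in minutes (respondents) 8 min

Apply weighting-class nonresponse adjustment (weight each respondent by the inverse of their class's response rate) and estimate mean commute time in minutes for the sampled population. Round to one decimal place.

Each respondent's weight = sampled/responded in their class; summing within a class gives n_sampled, so:
  Grade 5: 280 × 61 = 17,080
  Grade 6: 80 × 40 = 3200
  Grade 7: 180 × 22 = 3960
  Grade 8: 80 × 75 = 6000
  Grade 9: 60 × 8 = 480
Adjusted estimate = 30,720 / 680 = 45.1765 → 45.2.

45.2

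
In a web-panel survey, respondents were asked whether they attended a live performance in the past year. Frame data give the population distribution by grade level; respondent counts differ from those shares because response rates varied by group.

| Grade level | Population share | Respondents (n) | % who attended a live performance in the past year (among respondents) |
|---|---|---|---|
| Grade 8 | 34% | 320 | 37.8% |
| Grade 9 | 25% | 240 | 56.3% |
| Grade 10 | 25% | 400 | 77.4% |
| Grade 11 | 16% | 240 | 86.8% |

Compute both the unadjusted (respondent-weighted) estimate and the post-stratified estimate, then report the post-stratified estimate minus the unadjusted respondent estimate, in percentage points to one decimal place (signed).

Naive respondent-only estimate (weights = respondent counts):
  (320/1200)×37.8 + (240/1200)×56.3 + (400/1200)×77.4 + (240/1200)×86.8 = 64.5%
Reweighting by population grade level shares:
  0.34×37.8 + 0.25×56.3 + 0.25×77.4 + 0.16×86.8 = 60.165%
Difference = 60.165 − 64.5 = -4.335 pp.

-4.3 percentage points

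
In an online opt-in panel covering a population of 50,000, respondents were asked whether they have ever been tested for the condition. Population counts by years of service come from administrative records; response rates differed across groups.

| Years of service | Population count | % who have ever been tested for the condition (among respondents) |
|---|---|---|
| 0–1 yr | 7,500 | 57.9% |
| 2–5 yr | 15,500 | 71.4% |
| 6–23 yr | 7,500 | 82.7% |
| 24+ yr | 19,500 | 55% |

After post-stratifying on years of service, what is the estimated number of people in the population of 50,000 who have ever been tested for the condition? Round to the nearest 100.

Estimated count per cell = population count × respondent percentage:
  0–1 yr: 7,500 × 57.9% = 4342.5
  2–5 yr: 15,500 × 71.4% = 11,067
  6–23 yr: 7,500 × 82.7% = 6202.5
  24+ yr: 19,500 × 55% = 10,725
Estimated total = 32,337 → 32,300.

32,300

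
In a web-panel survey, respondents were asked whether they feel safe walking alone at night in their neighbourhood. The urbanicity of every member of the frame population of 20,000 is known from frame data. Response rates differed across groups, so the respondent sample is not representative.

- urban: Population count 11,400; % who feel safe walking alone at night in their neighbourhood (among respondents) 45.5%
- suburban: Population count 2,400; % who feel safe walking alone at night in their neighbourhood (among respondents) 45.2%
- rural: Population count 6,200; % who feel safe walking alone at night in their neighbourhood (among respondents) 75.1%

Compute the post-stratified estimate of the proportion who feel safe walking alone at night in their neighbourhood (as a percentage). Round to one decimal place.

54.6%

Post-stratification weights by population share, not respondent share:
  urban: (11,400/20,000) × 45.5 = 25.935
  suburban: (2,400/20,000) × 45.2 = 5.424
  rural: (6,200/20,000) × 75.1 = 23.281
Post-stratified estimate = 54.64 → 54.6%.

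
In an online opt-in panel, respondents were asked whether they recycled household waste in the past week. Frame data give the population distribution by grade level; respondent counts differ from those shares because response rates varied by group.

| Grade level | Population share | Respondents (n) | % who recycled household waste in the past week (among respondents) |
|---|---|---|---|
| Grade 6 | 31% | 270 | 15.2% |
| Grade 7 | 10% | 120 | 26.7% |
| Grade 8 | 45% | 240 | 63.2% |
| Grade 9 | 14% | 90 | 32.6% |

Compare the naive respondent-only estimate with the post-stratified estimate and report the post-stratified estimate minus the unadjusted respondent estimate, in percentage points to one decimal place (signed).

Without adjustment, the pooled respondent share is:
  (270/720)×15.2 + (120/720)×26.7 + (240/720)×63.2 + (90/720)×32.6 = 35.2917%
Post-stratifying to population shares instead:
  0.31×15.2 + 0.1×26.7 + 0.45×63.2 + 0.14×32.6 = 40.386%
Difference = 40.386 − 35.2917 = 5.0943 pp.

+5.1 percentage points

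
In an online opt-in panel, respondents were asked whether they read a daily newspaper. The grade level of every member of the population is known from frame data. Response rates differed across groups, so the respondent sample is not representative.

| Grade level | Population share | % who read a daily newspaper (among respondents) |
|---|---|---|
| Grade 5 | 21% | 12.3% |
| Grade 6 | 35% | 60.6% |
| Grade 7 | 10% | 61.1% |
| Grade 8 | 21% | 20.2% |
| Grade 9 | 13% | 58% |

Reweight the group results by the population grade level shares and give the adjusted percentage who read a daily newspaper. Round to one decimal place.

Weight each group's respondent value by its population share:
  Grade 5: 0.21 × 12.3 = 2.583
  Grade 6: 0.35 × 60.6 = 21.21
  Grade 7: 0.1 × 61.1 = 6.11
  Grade 8: 0.21 × 20.2 = 4.242
  Grade 9: 0.13 × 58 = 7.54
Post-stratified estimate = 41.685 → 41.7%.

41.7%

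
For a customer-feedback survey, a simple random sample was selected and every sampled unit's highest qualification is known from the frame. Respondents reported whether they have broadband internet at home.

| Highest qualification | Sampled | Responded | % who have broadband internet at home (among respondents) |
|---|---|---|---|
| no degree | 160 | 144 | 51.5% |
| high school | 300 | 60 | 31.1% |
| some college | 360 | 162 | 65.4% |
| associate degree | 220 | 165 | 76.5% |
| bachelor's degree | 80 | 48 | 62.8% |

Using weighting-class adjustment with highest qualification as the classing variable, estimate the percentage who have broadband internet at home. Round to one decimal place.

56.2%

Class response rates: no degree 144/160 = 90%, high school 60/300 = 20%, some college 162/360 = 45%, associate degree 165/220 = 75%, bachelor's degree 48/80 = 60%.
Weighting each respondent by the inverse class response rate inflates each class back to its sampled size, so the class weight is n_sampled:
  no degree: 160 × 51.5 = 8240
  high school: 300 × 31.1 = 9330
  some college: 360 × 65.4 = 23544
  associate degree: 220 × 76.5 = 16,830
  bachelor's degree: 80 × 62.8 = 5024
Adjusted estimate = 62,968 / 1,120 = 56.2214 → 56.2%.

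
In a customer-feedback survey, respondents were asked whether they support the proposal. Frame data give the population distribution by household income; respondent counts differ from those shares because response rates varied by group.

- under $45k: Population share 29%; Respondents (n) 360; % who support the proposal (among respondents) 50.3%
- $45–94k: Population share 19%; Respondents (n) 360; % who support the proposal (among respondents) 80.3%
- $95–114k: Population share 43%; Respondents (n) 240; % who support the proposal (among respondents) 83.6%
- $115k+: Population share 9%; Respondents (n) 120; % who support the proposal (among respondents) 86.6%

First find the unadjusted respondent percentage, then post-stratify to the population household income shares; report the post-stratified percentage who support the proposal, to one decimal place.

Without adjustment, the pooled respondent share is:
  (360/1080)×50.3 + (360/1080)×80.3 + (240/1080)×83.6 + (120/1080)×86.6 = 71.7333%
Reweighting by population household income shares:
  0.29×50.3 + 0.19×80.3 + 0.43×83.6 + 0.09×86.6 = 73.586%

73.6%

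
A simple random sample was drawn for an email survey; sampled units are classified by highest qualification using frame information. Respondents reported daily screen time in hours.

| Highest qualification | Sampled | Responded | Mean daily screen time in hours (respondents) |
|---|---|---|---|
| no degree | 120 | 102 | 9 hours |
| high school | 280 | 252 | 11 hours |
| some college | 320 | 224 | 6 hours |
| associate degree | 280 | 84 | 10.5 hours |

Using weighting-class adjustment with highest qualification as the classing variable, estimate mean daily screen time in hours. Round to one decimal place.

9.0

Class response rates: no degree 102/120 = 85%, high school 252/280 = 90%, some college 224/320 = 70%, associate degree 84/280 = 30%.
Weighting each respondent by the inverse class response rate inflates each class back to its sampled size, so the class weight is n_sampled:
  no degree: 120 × 9 = 1080
  high school: 280 × 11 = 3080
  some college: 320 × 6 = 1920
  associate degree: 280 × 10.5 = 2940
Adjusted estimate = 9020 / 1,000 = 9.02 → 9.0.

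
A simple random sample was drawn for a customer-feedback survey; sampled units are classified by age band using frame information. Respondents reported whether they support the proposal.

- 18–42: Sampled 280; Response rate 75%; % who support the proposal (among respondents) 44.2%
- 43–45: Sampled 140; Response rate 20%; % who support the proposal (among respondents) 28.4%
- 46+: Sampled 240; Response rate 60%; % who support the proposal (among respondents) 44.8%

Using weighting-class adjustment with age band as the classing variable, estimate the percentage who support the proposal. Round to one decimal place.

Weighting each respondent by the inverse class response rate inflates each class back to its sampled size, so the class weight is n_sampled:
  18–42: 280 × 44.2 = 12,376
  43–45: 140 × 28.4 = 3976
  46+: 240 × 44.8 = 10,752
Adjusted estimate = 27,104 / 660 = 41.0667 → 41.1%.

41.1%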